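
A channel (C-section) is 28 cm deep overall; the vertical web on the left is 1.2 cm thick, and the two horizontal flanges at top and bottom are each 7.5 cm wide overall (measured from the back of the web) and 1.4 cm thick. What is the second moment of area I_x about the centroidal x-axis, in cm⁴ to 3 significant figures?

Decompose the section into non-overlapping parts with the origin at the bottom-left of its bounding rectangle.
Web: 1.2 × 28, A = 33.6 cm², y = 14 cm, Ī = 2195.2 cm⁴.
Top flange (beyond web): 6.3 × 1.4, A = 8.82 cm², y = 27.3 cm, Ī = 1.4406 cm⁴.
Bottom flange (beyond web): 6.3 × 1.4, A = 8.82 cm², y = 0.7 cm, Ī = 1.4406 cm⁴.
By symmetry the centroid is at mid-height, ȳ = 14 cm.
Transfer each piece to the centroidal x-axis using Ī + A·d² with d = y − 14:
  web: d = 0 cm → contributes +2195.2 cm⁴
  top flange (beyond web): d = 13.3 cm → contributes +1561.6 cm⁴
  bottom flange (beyond web): d = -13.3 cm → contributes +1561.6 cm⁴
Total I = 5318.4 cm⁴.

I_x ≈ 5320 cm⁴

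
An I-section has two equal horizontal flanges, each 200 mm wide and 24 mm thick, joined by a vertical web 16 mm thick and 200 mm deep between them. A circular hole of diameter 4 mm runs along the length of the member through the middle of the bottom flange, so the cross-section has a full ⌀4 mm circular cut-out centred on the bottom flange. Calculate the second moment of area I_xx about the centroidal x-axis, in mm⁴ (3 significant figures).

Decompose the section into non-overlapping parts with the origin at the bottom-left of its bounding rectangle.
Bottom flange: 200 × 24, A = 4 800 mm², y = 12 mm, Ī = 230 400 mm⁴.
Web: 16 × 200, A = 3 200 mm², y = 124 mm, Ī = 10 666 667 mm⁴.
Top flange: 200 × 24, A = 4 800 mm², y = 236 mm, Ī = 230 400 mm⁴.
Hole (subtracted): ⌀4, A = 12.566 mm², y = 12 mm, Ī = 12.566 mm⁴.
Centroid: ȳ = ΣA·y / ΣA = 124.11 mm.
Transfer each piece to the centroidal x-axis using Ī + A·d² with d = y − 124.11:
  bottom flange: d = -112.11 mm → contributes +60 559 999 mm⁴
  web: d = -0.11006 mm → contributes +10 666 705 mm⁴
  top flange: d = 111.89 mm → contributes +60 323 318 mm⁴
  hole: d = -112.11 mm → contributes −157 955 mm⁴
Total I = 131 392 067 mm⁴.

I_xx ≈ 1.31 × 10⁸ mm⁴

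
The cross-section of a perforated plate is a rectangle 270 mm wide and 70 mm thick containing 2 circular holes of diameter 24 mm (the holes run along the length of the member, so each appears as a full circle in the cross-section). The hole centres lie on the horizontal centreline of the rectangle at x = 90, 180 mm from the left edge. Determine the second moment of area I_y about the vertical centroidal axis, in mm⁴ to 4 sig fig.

Split into non-overlapping primitives; take the origin at the lower-left of the bounding box.
Plate: 270 × 70, A = 18 900 mm², x = 135 mm, Ī = 114 817 500 mm⁴.
Hole 1 (subtracted): ⌀24, A = 452.389 mm², x = 90 mm, Ī = 16 286 mm⁴.
Hole 2 (subtracted): ⌀24, A = 452.389 mm², x = 180 mm, Ī = 16 286 mm⁴.
By symmetry the centroid is at mid-width, x̄ = 135 mm.
Transfer each piece to the vertical centroidal axis using Ī + A·d² with d = x − 135:
  plate: d = 0 mm → contributes +114 817 500 mm⁴
  hole 1: d = -45 mm → contributes −932 374 mm⁴
  hole 2: d = 45 mm → contributes −932 374 mm⁴
Total I = 112 952 751 mm⁴.

I_y ≈ 1.130 × 10⁸ mm⁴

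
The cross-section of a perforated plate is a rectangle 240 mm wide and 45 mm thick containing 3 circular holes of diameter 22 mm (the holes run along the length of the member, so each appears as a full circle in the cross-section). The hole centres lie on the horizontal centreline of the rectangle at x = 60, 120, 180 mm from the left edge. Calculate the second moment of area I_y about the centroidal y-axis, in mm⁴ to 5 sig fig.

Decompose the section into non-overlapping parts with the origin at the bottom-left of its bounding rectangle.
Plate: 240 × 45, A = 10 800 mm², x = 120 mm, Ī = 51 840 000 mm⁴.
Hole 1 (subtracted): ⌀22, A = 380.1327 mm², x = 60 mm, Ī = 11499.01 mm⁴.
Hole 2 (subtracted): ⌀22, A = 380.1327 mm², x = 120 mm, Ī = 11499.01 mm⁴.
Hole 3 (subtracted): ⌀22, A = 380.1327 mm², x = 180 mm, Ī = 11499.01 mm⁴.
By symmetry the centroid is at mid-width, x̄ = 120 mm.
Transfer each piece to the centroidal y-axis using Ī + A·d² with d = x − 120:
  plate: d = 0 mm → contributes +51 840 000 mm⁴
  hole 1: d = -60 mm → contributes −1 379 977 mm⁴
  hole 2: d = 0 mm → contributes −11499.01 mm⁴
  hole 3: d = 60 mm → contributes −1 379 977 mm⁴
Total I = 49 068 547 mm⁴.

I_y ≈ 4.9069 × 10⁷ mm⁴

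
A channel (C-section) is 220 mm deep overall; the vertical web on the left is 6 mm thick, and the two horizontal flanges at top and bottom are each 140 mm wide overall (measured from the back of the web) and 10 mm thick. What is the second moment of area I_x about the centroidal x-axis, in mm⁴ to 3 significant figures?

I_x ≈ 3.49 × 10⁷ mm⁴

Treat the section as a set of non-overlapping primitives; coordinates are from the bounding-box lower-left.
Web: 6 × 220, A = 1 320 mm², y = 110 mm, Ī = 5 324 000 mm⁴.
Top flange (beyond web): 134 × 10, A = 1 340 mm², y = 215 mm, Ī = 11 167 mm⁴.
Bottom flange (beyond web): 134 × 10, A = 1 340 mm², y = 5 mm, Ī = 11 167 mm⁴.
By symmetry the centroid is at mid-height, ȳ = 110 mm.
Transfer each piece to the centroidal x-axis using Ī + A·d² with d = y − 110:
  web: d = 0 mm → contributes +5 324 000 mm⁴
  top flange (beyond web): d = 105 mm → contributes +14 784 667 mm⁴
  bottom flange (beyond web): d = -105 mm → contributes +14 784 667 mm⁴
Total I = 34 893 333 mm⁴.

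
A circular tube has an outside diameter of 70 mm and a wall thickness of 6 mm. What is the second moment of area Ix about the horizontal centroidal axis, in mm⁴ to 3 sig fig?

Ix ≈ 6.23 × 10⁵ mm⁴

Decompose the section into non-overlapping parts with the origin at the bottom-left of its bounding rectangle.
Outer circle: ⌀70, A = 3848.5 mm², y = 35 mm, Ī = 1 178 588 mm⁴.
Bore (subtracted): ⌀58, A = 2642.1 mm², y = 35 mm, Ī = 555 497 mm⁴.
By symmetry the centroid is at mid-height, ȳ = 35 mm.
All pieces are centred on the horizontal centroidal axis, so I = ΣĪ (holes subtracted) = 623 091 mm⁴.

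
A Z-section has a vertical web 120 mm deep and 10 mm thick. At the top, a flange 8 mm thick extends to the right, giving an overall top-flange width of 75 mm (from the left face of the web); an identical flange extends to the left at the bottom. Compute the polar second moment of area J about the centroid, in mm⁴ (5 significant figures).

Break the section into simple shapes (no overlaps), measuring from the bottom-left corner of the bounding box.
Web: 10 × 120, A = 1 200 mm², y = 60 mm, Ī = 1 440 000 mm⁴.
Top flange (beyond web): 65 × 8, A = 520 mm², y = 116 mm, Ī = 2773.333 mm⁴.
Bottom flange (beyond web): 65 × 8, A = 520 mm², y = 4 mm, Ī = 2773.333 mm⁴.
Centroid: ȳ = ΣA·y / ΣA = 60 mm.
Transfer each piece to the centroidal x-axis using Ī + A·d² with d = y − 60:
  web: d = 0 mm → contributes +1 440 000 mm⁴
  top flange (beyond web): d = 56 mm → contributes +1 633 493 mm⁴
  bottom flange (beyond web): d = -56 mm → contributes +1 633 493 mm⁴
Total I = 4 706 987 mm⁴.
For the y-axis: x̄ = 70 mm.
Repeating about the centroidal y-axis gives I_y = 1 838 667 mm⁴.
Polar second moment: J = I_x + I_y = 6 545 653 mm⁴.

J ≈ 6.5457 × 10⁶ mm⁴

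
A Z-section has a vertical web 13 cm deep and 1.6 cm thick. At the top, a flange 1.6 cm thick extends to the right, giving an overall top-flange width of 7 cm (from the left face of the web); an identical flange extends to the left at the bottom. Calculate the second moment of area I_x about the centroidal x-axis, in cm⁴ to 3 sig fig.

Treat the section as a set of non-overlapping primitives; coordinates are from the bounding-box lower-left.
Web: 1.6 × 13, A = 20.8 cm², y = 6.5 cm, Ī = 292.93 cm⁴.
Top flange (beyond web): 5.4 × 1.6, A = 8.64 cm², y = 12.2 cm, Ī = 1.8432 cm⁴.
Bottom flange (beyond web): 5.4 × 1.6, A = 8.64 cm², y = 0.8 cm, Ī = 1.8432 cm⁴.
Centroid: ȳ = ΣA·y / ΣA = 6.5 cm.
Transfer each piece to the centroidal x-axis using Ī + A·d² with d = y − 6.5:
  web: d = 0 cm → contributes +292.93 cm⁴
  top flange (beyond web): d = 5.7 cm → contributes +282.56 cm⁴
  bottom flange (beyond web): d = -5.7 cm → contributes +282.56 cm⁴
Total I = 858.05 cm⁴.

I_x ≈ 858 cm⁴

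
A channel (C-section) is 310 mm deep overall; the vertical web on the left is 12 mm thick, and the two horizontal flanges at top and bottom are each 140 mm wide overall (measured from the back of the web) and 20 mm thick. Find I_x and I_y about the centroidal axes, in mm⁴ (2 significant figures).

I_x ≈ 1.4 × 10⁸ mm⁴, I_y ≈ 1.8 × 10⁷ mm⁴

Break the section into simple shapes (no overlaps), measuring from the bottom-left corner of the bounding box.
Web: 12 × 310, A = 3 720 mm², y = 155 mm, Ī = 29 791 000 mm⁴.
Top flange (beyond web): 128 × 20, A = 2 560 mm², y = 300 mm, Ī = 85 333 mm⁴.
Bottom flange (beyond web): 128 × 20, A = 2 560 mm², y = 10 mm, Ī = 85 333 mm⁴.
By symmetry the centroid is at mid-height, ȳ = 155 mm.
Transfer each piece to the centroidal x-axis using Ī + A·d² with d = y − 155:
  web: d = 0 mm → contributes +29 791 000 mm⁴
  top flange (beyond web): d = 145 mm → contributes +53 909 333 mm⁴
  bottom flange (beyond web): d = -145 mm → contributes +53 909 333 mm⁴
Total I = 137 609 667 mm⁴.
For the y-axis: x̄ = 46.54 mm.
Repeating about the centroidal y-axis gives I_y = 17 592 540 mm⁴.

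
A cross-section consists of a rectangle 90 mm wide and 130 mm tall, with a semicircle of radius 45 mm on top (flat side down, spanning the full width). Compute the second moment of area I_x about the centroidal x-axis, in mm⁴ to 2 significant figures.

Decompose the section into non-overlapping parts with the origin at the bottom-left of its bounding rectangle.
Rectangular body: 90 × 130, A = 11 700 mm², y = 65 mm, Ī = 16 477 500 mm⁴.
Semicircular cap: semicircle r = 45, A = 3 181 mm², y = 149.1 mm, Ī = 450 072 mm⁴.
Centroid: ȳ = ΣA·y / ΣA = 82.98 mm.
Transfer each piece to the centroidal x-axis using Ī + A·d² with d = y − 82.98:
  rectangular body: d = -17.98 mm → contributes +20 258 415 mm⁴
  semicircular cap: d = 66.12 mm → contributes +14 357 214 mm⁴
Total I = 34 615 629 mm⁴.

I_x ≈ 3.5 × 10⁷ mm⁴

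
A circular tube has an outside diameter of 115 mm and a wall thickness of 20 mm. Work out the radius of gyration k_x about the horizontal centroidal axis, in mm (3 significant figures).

k_x ≈ 34.3 mm

Split into non-overlapping primitives; take the origin at the lower-left of the bounding box.
Outer circle: ⌀115, A = 10 387 mm², y = 57.5 mm, Ī = 8 585 414 mm⁴.
Bore (subtracted): ⌀75, A = 4417.9 mm², y = 57.5 mm, Ī = 1 553 156 mm⁴.
By symmetry the centroid is at mid-height, ȳ = 57.5 mm.
All pieces are centred on the horizontal centroidal axis, so I = ΣĪ (holes subtracted) = 7 032 259 mm⁴.
Radius of gyration: k = √(I/A) = √(7 032 259 / 5 969) = 34.324 mm.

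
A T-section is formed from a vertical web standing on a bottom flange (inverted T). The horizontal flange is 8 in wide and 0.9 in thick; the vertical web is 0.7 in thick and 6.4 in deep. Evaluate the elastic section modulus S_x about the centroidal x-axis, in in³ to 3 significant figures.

Break the section into simple shapes (no overlaps), measuring from the bottom-left corner of the bounding box.
Flange: 8 × 0.9, A = 7.2 in², y = 0.45 in, Ī = 0.486 in⁴.
Web: 0.7 × 6.4, A = 4.48 in², y = 4.1 in, Ī = 15.292 in⁴.
Centroid: ȳ = ΣA·y / ΣA = 1.85 in.
Transfer each piece to the centroidal x-axis using Ī + A·d² with d = y − 1.85:
  flange: d = -1.4 in → contributes +14.598 in⁴
  web: d = 2.25 in → contributes +37.972 in⁴
Total I = 52.57 in⁴.
Extreme fibre distance c = 5.45 in; S = I/c = 9.6458 in³.

S_x ≈ 9.65 in³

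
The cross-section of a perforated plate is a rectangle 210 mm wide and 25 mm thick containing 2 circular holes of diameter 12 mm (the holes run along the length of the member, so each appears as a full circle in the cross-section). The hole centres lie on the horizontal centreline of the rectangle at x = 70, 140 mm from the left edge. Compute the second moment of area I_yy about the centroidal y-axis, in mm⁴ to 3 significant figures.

I_yy ≈ 1.90 × 10⁷ mm⁴

Decompose the section into non-overlapping parts with the origin at the bottom-left of its bounding rectangle.
Plate: 210 × 25, A = 5 250 mm², x = 105 mm, Ī = 19 293 750 mm⁴.
Hole 1 (subtracted): ⌀12, A = 113.1 mm², x = 70 mm, Ī = 1017.9 mm⁴.
Hole 2 (subtracted): ⌀12, A = 113.1 mm², x = 140 mm, Ī = 1017.9 mm⁴.
By symmetry the centroid is at mid-width, x̄ = 105 mm.
Transfer each piece to the centroidal y-axis using Ī + A·d² with d = x − 105:
  plate: d = 0 mm → contributes +19 293 750 mm⁴
  hole 1: d = -35 mm → contributes −139 562 mm⁴
  hole 2: d = 35 mm → contributes −139 562 mm⁴
Total I = 19 014 626 mm⁴.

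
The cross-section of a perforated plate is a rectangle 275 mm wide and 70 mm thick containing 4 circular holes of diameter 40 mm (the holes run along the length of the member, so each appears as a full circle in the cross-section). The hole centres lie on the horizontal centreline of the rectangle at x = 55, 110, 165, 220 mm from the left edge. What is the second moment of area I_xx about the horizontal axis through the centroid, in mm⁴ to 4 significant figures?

I_xx ≈ 7.358 × 10⁶ mm⁴

Decompose the section into non-overlapping parts with the origin at the bottom-left of its bounding rectangle.
Plate: 275 × 70, A = 19 250 mm², y = 35 mm, Ī = 7 860 417 mm⁴.
Hole 1 (subtracted): ⌀40, A = 1256.64 mm², y = 35 mm, Ī = 125 664 mm⁴.
Hole 2 (subtracted): ⌀40, A = 1256.64 mm², y = 35 mm, Ī = 125 664 mm⁴.
Hole 3 (subtracted): ⌀40, A = 1256.64 mm², y = 35 mm, Ī = 125 664 mm⁴.
Hole 4 (subtracted): ⌀40, A = 1256.64 mm², y = 35 mm, Ī = 125 664 mm⁴.
By symmetry the centroid is at mid-height, ȳ = 35 mm.
All pieces are centred on the horizontal axis through the centroid, so I = ΣĪ (holes subtracted) = 7 357 762 mm⁴.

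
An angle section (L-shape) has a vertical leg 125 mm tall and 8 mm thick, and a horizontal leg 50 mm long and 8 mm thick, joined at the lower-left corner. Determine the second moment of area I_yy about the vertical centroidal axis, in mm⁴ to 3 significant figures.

I_yy ≈ 2.12 × 10⁵ mm⁴

Decompose the section into non-overlapping parts with the origin at the bottom-left of its bounding rectangle.
Vertical leg: 8 × 125, A = 1 000 mm², x = 4 mm, Ī = 5333.3 mm⁴.
Horizontal leg (remainder): 42 × 8, A = 336 mm², x = 29 mm, Ī = 49 392 mm⁴.
Centroid: x̄ = ΣA·x / ΣA = 10.287 mm.
Transfer each piece to the vertical centroidal axis using Ī + A·d² with d = x − 10.287:
  vertical leg: d = -6.2874 mm → contributes +44 865 mm⁴
  horizontal leg (remainder): d = 18.713 mm → contributes +167 046 mm⁴
Total I = 211 911 mm⁴.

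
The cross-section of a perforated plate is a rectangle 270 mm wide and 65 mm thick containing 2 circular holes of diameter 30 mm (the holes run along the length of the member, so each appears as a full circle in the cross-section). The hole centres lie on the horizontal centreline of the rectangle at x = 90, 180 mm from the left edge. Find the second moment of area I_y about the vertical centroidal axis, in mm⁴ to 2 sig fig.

I_y ≈ 1.0 × 10⁸ mm⁴

Split into non-overlapping primitives; take the origin at the lower-left of the bounding box.
Plate: 270 × 65, A = 17 550 mm², x = 135 mm, Ī = 106 616 250 mm⁴.
Hole 1 (subtracted): ⌀30, A = 706.9 mm², x = 90 mm, Ī = 39 761 mm⁴.
Hole 2 (subtracted): ⌀30, A = 706.9 mm², x = 180 mm, Ī = 39 761 mm⁴.
By symmetry the centroid is at mid-width, x̄ = 135 mm.
Transfer each piece to the vertical centroidal axis using Ī + A·d² with d = x − 135:
  plate: d = 0 mm → contributes +106 616 250 mm⁴
  hole 1: d = -45 mm → contributes −1 471 149 mm⁴
  hole 2: d = 45 mm → contributes −1 471 149 mm⁴
Total I = 103 673 952 mm⁴.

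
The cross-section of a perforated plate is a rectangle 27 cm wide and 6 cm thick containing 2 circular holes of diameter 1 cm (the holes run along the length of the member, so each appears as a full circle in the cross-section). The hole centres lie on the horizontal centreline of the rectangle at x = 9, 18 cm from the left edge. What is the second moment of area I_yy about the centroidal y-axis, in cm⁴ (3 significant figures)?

I_yy ≈ 9810 cm⁴

Decompose the section into non-overlapping parts with the origin at the bottom-left of its bounding rectangle.
Plate: 27 × 6, A = 162 cm², x = 13.5 cm, Ī = 9841.5 cm⁴.
Hole 1 (subtracted): ⌀1, A = 0.7854 cm², x = 9 cm, Ī = 0.049087 cm⁴.
Hole 2 (subtracted): ⌀1, A = 0.7854 cm², x = 18 cm, Ī = 0.049087 cm⁴.
By symmetry the centroid is at mid-width, x̄ = 13.5 cm.
Transfer each piece to the centroidal y-axis using Ī + A·d² with d = x − 13.5:
  plate: d = 0 cm → contributes +9841.5 cm⁴
  hole 1: d = -4.5 cm → contributes −15.953 cm⁴
  hole 2: d = 4.5 cm → contributes −15.953 cm⁴
Total I = 9809.6 cm⁴.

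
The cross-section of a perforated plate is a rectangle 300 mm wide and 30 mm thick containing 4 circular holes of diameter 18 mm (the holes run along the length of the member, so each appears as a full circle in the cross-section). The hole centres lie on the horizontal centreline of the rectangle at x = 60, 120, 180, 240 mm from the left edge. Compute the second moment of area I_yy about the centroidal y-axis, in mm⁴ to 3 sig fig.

Treat the section as a set of non-overlapping primitives; coordinates are from the bounding-box lower-left.
Plate: 300 × 30, A = 9 000 mm², x = 150 mm, Ī = 67 500 000 mm⁴.
Hole 1 (subtracted): ⌀18, A = 254.47 mm², x = 60 mm, Ī = 5 153 mm⁴.
Hole 2 (subtracted): ⌀18, A = 254.47 mm², x = 120 mm, Ī = 5 153 mm⁴.
Hole 3 (subtracted): ⌀18, A = 254.47 mm², x = 180 mm, Ī = 5 153 mm⁴.
Hole 4 (subtracted): ⌀18, A = 254.47 mm², x = 240 mm, Ī = 5 153 mm⁴.
By symmetry the centroid is at mid-width, x̄ = 150 mm.
Transfer each piece to the centroidal y-axis using Ī + A·d² with d = x − 150:
  plate: d = 0 mm → contributes +67 500 000 mm⁴
  hole 1: d = -90 mm → contributes −2 066 352 mm⁴
  hole 2: d = -30 mm → contributes −234 175 mm⁴
  hole 3: d = 30 mm → contributes −234 175 mm⁴
  hole 4: d = 90 mm → contributes −2 066 352 mm⁴
Total I = 62 898 946 mm⁴.

I_yy ≈ 6.29 × 10⁷ mm⁴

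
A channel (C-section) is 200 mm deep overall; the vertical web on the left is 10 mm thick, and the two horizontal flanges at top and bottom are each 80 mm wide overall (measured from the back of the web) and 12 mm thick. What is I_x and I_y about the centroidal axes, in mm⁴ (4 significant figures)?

I_x ≈ 2.153 × 10⁷ mm⁴, I_y ≈ 2.164 × 10⁶ mm⁴

Treat the section as a set of non-overlapping primitives; coordinates are from the bounding-box lower-left.
Web: 10 × 200, A = 2 000 mm², y = 100 mm, Ī = 6 666 667 mm⁴.
Top flange (beyond web): 70 × 12, A = 840 mm², y = 194 mm, Ī = 10 080 mm⁴.
Bottom flange (beyond web): 70 × 12, A = 840 mm², y = 6 mm, Ī = 10 080 mm⁴.
By symmetry the centroid is at mid-height, ȳ = 100 mm.
Transfer each piece to the centroidal x-axis using Ī + A·d² with d = y − 100:
  web: d = 0 mm → contributes +6 666 667 mm⁴
  top flange (beyond web): d = 94 mm → contributes +7 432 320 mm⁴
  bottom flange (beyond web): d = -94 mm → contributes +7 432 320 mm⁴
Total I = 21 531 307 mm⁴.
For the y-axis: x̄ = 23.2609 mm.
Repeating about the centroidal y-axis gives I_y = 2 163 536 mm⁴.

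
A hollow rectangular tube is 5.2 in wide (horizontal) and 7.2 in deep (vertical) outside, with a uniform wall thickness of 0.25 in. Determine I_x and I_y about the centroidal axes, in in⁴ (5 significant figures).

Treat the section as a set of non-overlapping primitives; coordinates are from the bounding-box lower-left.
Outer rectangle: 5.2 × 7.2, A = 37.44 in², y = 3.6 in, Ī = 161.7408 in⁴.
Inner void (subtracted): 4.7 × 6.7, A = 31.49 in², y = 3.6 in, Ī = 117.7988 in⁴.
By symmetry the centroid is at mid-height, ȳ = 3.6 in.
All pieces are centred on the centroidal x-axis, so I = ΣĪ (holes subtracted) = 43.94196 in⁴.
Repeating about the centroidal y-axis gives I_y = 26.39696 in⁴.

I_x ≈ 43.942 in⁴, I_y ≈ 26.397 in⁴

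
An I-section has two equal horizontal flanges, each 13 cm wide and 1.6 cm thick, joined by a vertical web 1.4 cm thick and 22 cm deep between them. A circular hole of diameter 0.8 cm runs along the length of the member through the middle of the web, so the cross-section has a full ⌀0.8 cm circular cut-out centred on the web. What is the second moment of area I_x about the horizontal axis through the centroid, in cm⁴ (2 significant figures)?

Treat the section as a set of non-overlapping primitives; coordinates are from the bounding-box lower-left.
Bottom flange: 13 × 1.6, A = 20.8 cm², y = 0.8 cm, Ī = 4.437 cm⁴.
Web: 1.4 × 22, A = 30.8 cm², y = 12.6 cm, Ī = 1 242 cm⁴.
Top flange: 13 × 1.6, A = 20.8 cm², y = 24.4 cm, Ī = 4.437 cm⁴.
Hole (subtracted): ⌀0.8, A = 0.5027 cm², y = 12.6 cm, Ī = 0.02011 cm⁴.
By symmetry the centroid is at mid-height, ȳ = 12.6 cm.
Transfer each piece to the horizontal axis through the centroid using Ī + A·d² with d = y − 12.6:
  bottom flange: d = -11.8 cm → contributes +2 901 cm⁴
  web: d = 0 cm → contributes +1 242 cm⁴
  top flange: d = 11.8 cm → contributes +2 901 cm⁴
  hole: d = 0 cm → contributes −0.02011 cm⁴
Total I = 7 044 cm⁴.

I_x ≈ 7000 cm⁴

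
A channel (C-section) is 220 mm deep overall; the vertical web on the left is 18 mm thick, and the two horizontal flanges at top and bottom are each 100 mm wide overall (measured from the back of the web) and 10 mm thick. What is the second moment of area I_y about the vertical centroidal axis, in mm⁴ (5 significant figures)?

I_y ≈ 3.9252 × 10⁶ mm⁴

Decompose the section into non-overlapping parts with the origin at the bottom-left of its bounding rectangle.
Web: 18 × 220, A = 3 960 mm², x = 9 mm, Ī = 106 920 mm⁴.
Top flange (beyond web): 82 × 10, A = 820 mm², x = 59 mm, Ī = 459473.3 mm⁴.
Bottom flange (beyond web): 82 × 10, A = 820 mm², x = 59 mm, Ī = 459473.3 mm⁴.
Centroid: x̄ = ΣA·x / ΣA = 23.64286 mm.
Transfer each piece to the vertical centroidal axis using Ī + A·d² with d = x − 23.64286:
  web: d = -14.64286 mm → contributes +955996.5 mm⁴
  top flange (beyond web): d = 35.35714 mm → contributes +1 484 578 mm⁴
  bottom flange (beyond web): d = 35.35714 mm → contributes +1 484 578 mm⁴
Total I = 3 925 152 mm⁴.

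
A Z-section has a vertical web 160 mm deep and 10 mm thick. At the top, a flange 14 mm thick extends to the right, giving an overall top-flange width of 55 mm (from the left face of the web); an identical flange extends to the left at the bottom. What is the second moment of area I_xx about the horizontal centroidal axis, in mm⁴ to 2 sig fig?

Break the section into simple shapes (no overlaps), measuring from the bottom-left corner of the bounding box.
Web: 10 × 160, A = 1 600 mm², y = 80 mm, Ī = 3 413 333 mm⁴.
Top flange (beyond web): 45 × 14, A = 630 mm², y = 153 mm, Ī = 10 290 mm⁴.
Bottom flange (beyond web): 45 × 14, A = 630 mm², y = 7 mm, Ī = 10 290 mm⁴.
Centroid: ȳ = ΣA·y / ΣA = 80 mm.
Transfer each piece to the horizontal centroidal axis using Ī + A·d² with d = y − 80:
  web: d = 0 mm → contributes +3 413 333 mm⁴
  top flange (beyond web): d = 73 mm → contributes +3 367 560 mm⁴
  bottom flange (beyond web): d = -73 mm → contributes +3 367 560 mm⁴
Total I = 10 148 453 mm⁴.

I_xx ≈ 1.0 × 10⁷ mm⁴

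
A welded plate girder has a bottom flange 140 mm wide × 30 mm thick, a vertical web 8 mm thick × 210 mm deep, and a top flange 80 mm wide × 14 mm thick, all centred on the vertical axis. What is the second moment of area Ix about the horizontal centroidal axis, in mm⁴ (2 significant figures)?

Treat the section as a set of non-overlapping primitives; coordinates are from the bounding-box lower-left.
Bottom plate: 140 × 30, A = 4 200 mm², y = 15 mm, Ī = 315 000 mm⁴.
Web plate: 8 × 210, A = 1 680 mm², y = 135 mm, Ī = 6 174 000 mm⁴.
Top plate: 80 × 14, A = 1 120 mm², y = 247 mm, Ī = 18 293 mm⁴.
Centroid: ȳ = ΣA·y / ΣA = 80.92 mm.
Transfer each piece to the horizontal centroidal axis using Ī + A·d² with d = y − 80.92:
  bottom plate: d = -65.92 mm → contributes +18 565 875 mm⁴
  web plate: d = 54.08 mm → contributes +11 087 406 mm⁴
  top plate: d = 166.1 mm → contributes +30 910 768 mm⁴
Total I = 60 564 049 mm⁴.

Ix ≈ 6.1 × 10⁷ mm⁴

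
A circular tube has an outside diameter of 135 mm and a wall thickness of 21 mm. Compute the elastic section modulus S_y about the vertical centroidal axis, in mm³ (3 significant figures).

Decompose the section into non-overlapping parts with the origin at the bottom-left of its bounding rectangle.
Outer circle: ⌀135, A = 14 314 mm², x = 67.5 mm, Ī = 16 304 406 mm⁴.
Bore (subtracted): ⌀93, A = 6792.9 mm², x = 67.5 mm, Ī = 3 671 992 mm⁴.
By symmetry the centroid is at mid-width, x̄ = 67.5 mm.
All pieces are centred on the vertical centroidal axis, so I = ΣĪ (holes subtracted) = 12 632 414 mm⁴.
Extreme fibre distance c = 67.5 mm; S = I/c = 187 147 mm³.

S_y ≈ 1.87 × 10⁵ mm³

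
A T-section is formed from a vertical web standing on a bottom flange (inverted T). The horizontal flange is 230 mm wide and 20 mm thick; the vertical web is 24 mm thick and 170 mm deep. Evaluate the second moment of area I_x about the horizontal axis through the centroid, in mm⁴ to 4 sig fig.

I_x ≈ 2.949 × 10⁷ mm⁴

Break the section into simple shapes (no overlaps), measuring from the bottom-left corner of the bounding box.
Flange: 230 × 20, A = 4 600 mm², y = 10 mm, Ī = 153 333 mm⁴.
Web: 24 × 170, A = 4 080 mm², y = 105 mm, Ī = 9 826 000 mm⁴.
Centroid: ȳ = ΣA·y / ΣA = 54.6544 mm.
Transfer each piece to the horizontal axis through the centroid using Ī + A·d² with d = y − 54.6544:
  flange: d = -44.6544 mm → contributes +9 325 795 mm⁴
  web: d = 50.3456 mm → contributes +20 167 501 mm⁴
Total I = 29 493 296 mm⁴.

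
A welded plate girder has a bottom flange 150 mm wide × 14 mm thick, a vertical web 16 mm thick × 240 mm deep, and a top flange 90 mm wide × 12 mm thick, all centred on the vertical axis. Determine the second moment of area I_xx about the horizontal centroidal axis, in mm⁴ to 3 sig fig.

I_xx ≈ 6.71 × 10⁷ mm⁴

Break the section into simple shapes (no overlaps), measuring from the bottom-left corner of the bounding box.
Bottom plate: 150 × 14, A = 2 100 mm², y = 7 mm, Ī = 34 300 mm⁴.
Web plate: 16 × 240, A = 3 840 mm², y = 134 mm, Ī = 18 432 000 mm⁴.
Top plate: 90 × 12, A = 1 080 mm², y = 260 mm, Ī = 12 960 mm⁴.
Centroid: ȳ = ΣA·y / ΣA = 115.39 mm.
Transfer each piece to the horizontal centroidal axis using Ī + A·d² with d = y − 115.39:
  bottom plate: d = -108.39 mm → contributes +24 707 363 mm⁴
  web plate: d = 18.607 mm → contributes +19 761 463 mm⁴
  top plate: d = 144.61 mm → contributes +22 596 988 mm⁴
Total I = 67 065 815 mm⁴.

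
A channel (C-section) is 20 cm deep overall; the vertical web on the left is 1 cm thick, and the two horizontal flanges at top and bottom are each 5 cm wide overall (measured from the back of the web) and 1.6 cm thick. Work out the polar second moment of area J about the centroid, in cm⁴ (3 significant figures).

Decompose the section into non-overlapping parts with the origin at the bottom-left of its bounding rectangle.
Web: 1 × 20, A = 20 cm², y = 10 cm, Ī = 666.67 cm⁴.
Top flange (beyond web): 4 × 1.6, A = 6.4 cm², y = 19.2 cm, Ī = 1.3653 cm⁴.
Bottom flange (beyond web): 4 × 1.6, A = 6.4 cm², y = 0.8 cm, Ī = 1.3653 cm⁴.
By symmetry the centroid is at mid-height, ȳ = 10 cm.
Transfer each piece to the centroidal x-axis using Ī + A·d² with d = y − 10:
  web: d = 0 cm → contributes +666.67 cm⁴
  top flange (beyond web): d = 9.2 cm → contributes +543.06 cm⁴
  bottom flange (beyond web): d = -9.2 cm → contributes +543.06 cm⁴
Total I = 1752.8 cm⁴.
For the y-axis: x̄ = 1.4756 cm.
Repeating about the centroidal y-axis gives I_y = 67.514 cm⁴.
Polar second moment: J = I_x + I_y = 1820.3 cm⁴.

J ≈ 1820 cm⁴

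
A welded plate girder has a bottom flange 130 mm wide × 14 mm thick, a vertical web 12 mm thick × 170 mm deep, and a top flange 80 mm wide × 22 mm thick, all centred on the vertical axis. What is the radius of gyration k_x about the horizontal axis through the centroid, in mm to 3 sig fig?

k_x ≈ 80.7 mm

Treat the section as a set of non-overlapping primitives; coordinates are from the bounding-box lower-left.
Bottom plate: 130 × 14, A = 1 820 mm², y = 7 mm, Ī = 29 727 mm⁴.
Web plate: 12 × 170, A = 2 040 mm², y = 99 mm, Ī = 4 913 000 mm⁴.
Top plate: 80 × 22, A = 1 760 mm², y = 195 mm, Ī = 70 987 mm⁴.
Centroid: ȳ = ΣA·y / ΣA = 99.27 mm.
Transfer each piece to the horizontal axis through the centroid using Ī + A·d² with d = y − 99.27:
  bottom plate: d = -92.27 mm → contributes +15 524 912 mm⁴
  web plate: d = -0.27046 mm → contributes +4 913 149 mm⁴
  top plate: d = 95.73 mm → contributes +16 199 881 mm⁴
Total I = 36 637 942 mm⁴.
Radius of gyration: k = √(I/A) = √(36 637 942 / 5 620) = 80.742 mm.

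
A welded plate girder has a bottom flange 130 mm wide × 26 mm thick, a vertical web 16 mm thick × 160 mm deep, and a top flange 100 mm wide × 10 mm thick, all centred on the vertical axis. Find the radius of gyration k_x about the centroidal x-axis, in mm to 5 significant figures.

k_x ≈ 70.547 mm

Treat the section as a set of non-overlapping primitives; coordinates are from the bounding-box lower-left.
Bottom plate: 130 × 26, A = 3 380 mm², y = 13 mm, Ī = 190406.7 mm⁴.
Web plate: 16 × 160, A = 2 560 mm², y = 106 mm, Ī = 5 461 333 mm⁴.
Top plate: 100 × 10, A = 1 000 mm², y = 191 mm, Ī = 8333.333 mm⁴.
Centroid: ȳ = ΣA·y / ΣA = 72.95389 mm.
Transfer each piece to the centroidal x-axis using Ī + A·d² with d = y − 72.95389:
  bottom plate: d = -59.95389 mm → contributes +12 339 712 mm⁴
  web plate: d = 33.04611 mm → contributes +8 256 969 mm⁴
  top plate: d = 118.0461 mm → contributes +13 943 217 mm⁴
Total I = 34 539 899 mm⁴.
Radius of gyration: k = √(I/A) = √(34 539 899 / 6 940) = 70.54736 mm.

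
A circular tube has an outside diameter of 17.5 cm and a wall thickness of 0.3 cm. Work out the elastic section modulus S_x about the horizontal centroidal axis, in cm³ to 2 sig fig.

Treat the section as a set of non-overlapping primitives; coordinates are from the bounding-box lower-left.
Outer circle: ⌀17.5, A = 240.5 cm², y = 8.75 cm, Ī = 4 604 cm⁴.
Bore (subtracted): ⌀16.9, A = 224.3 cm², y = 8.75 cm, Ī = 4 004 cm⁴.
By symmetry the centroid is at mid-height, ȳ = 8.75 cm.
All pieces are centred on the horizontal centroidal axis, so I = ΣĪ (holes subtracted) = 599.7 cm⁴.
Extreme fibre distance c = 8.75 cm; S = I/c = 68.53 cm³.

S_x ≈ 69 cm³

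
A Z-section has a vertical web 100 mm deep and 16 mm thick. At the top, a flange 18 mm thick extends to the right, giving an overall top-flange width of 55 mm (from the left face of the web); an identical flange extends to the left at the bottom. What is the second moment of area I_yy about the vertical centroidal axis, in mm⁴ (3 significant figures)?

Decompose the section into non-overlapping parts with the origin at the bottom-left of its bounding rectangle.
Web: 16 × 100, A = 1 600 mm², x = 47 mm, Ī = 34 133 mm⁴.
Top flange (beyond web): 39 × 18, A = 702 mm², x = 74.5 mm, Ī = 88 979 mm⁴.
Bottom flange (beyond web): 39 × 18, A = 702 mm², x = 19.5 mm, Ī = 88 979 mm⁴.
Centroid: x̄ = ΣA·x / ΣA = 47 mm.
Transfer each piece to the vertical centroidal axis using Ī + A·d² with d = x − 47:
  web: d = 0 mm → contributes +34 133 mm⁴
  top flange (beyond web): d = 27.5 mm → contributes +619 866 mm⁴
  bottom flange (beyond web): d = -27.5 mm → contributes +619 866 mm⁴
Total I = 1 273 865 mm⁴.

I_yy ≈ 1.27 × 10⁶ mm⁴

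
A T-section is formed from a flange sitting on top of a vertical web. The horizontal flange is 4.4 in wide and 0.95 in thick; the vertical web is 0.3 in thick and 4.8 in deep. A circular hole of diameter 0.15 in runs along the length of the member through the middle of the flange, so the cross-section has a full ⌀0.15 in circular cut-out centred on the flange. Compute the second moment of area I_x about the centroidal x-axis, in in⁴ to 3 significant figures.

I_x ≈ 11.9 in⁴

Decompose the section into non-overlapping parts with the origin at the bottom-left of its bounding rectangle.
Flange: 4.4 × 0.95, A = 4.18 in², y = 5.275 in, Ī = 0.31437 in⁴.
Web: 0.3 × 4.8, A = 1.44 in², y = 2.4 in, Ī = 2.7648 in⁴.
Hole (subtracted): ⌀0.15, A = 0.017671 in², y = 5.275 in, Ī = 0.00002485 in⁴.
Centroid: ȳ = ΣA·y / ΣA = 4.536 in.
Transfer each piece to the centroidal x-axis using Ī + A·d² with d = y − 4.536:
  flange: d = 0.73898 in → contributes +2.597 in⁴
  web: d = -2.136 in → contributes +9.3349 in⁴
  hole: d = 0.73898 in → contributes −0.009675 in⁴
Total I = 11.922 in⁴.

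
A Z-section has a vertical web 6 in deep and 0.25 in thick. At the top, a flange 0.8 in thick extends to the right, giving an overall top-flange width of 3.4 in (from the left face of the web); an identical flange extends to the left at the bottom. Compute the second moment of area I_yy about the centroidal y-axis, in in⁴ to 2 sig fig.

Split into non-overlapping primitives; take the origin at the lower-left of the bounding box.
Web: 0.25 × 6, A = 1.5 in², x = 3.275 in, Ī = 0.007813 in⁴.
Top flange (beyond web): 3.15 × 0.8, A = 2.52 in², x = 4.975 in, Ī = 2.084 in⁴.
Bottom flange (beyond web): 3.15 × 0.8, A = 2.52 in², x = 1.575 in, Ī = 2.084 in⁴.
Centroid: x̄ = ΣA·x / ΣA = 3.275 in.
Transfer each piece to the centroidal y-axis using Ī + A·d² with d = x − 3.275:
  web: d = 0 in → contributes +0.007813 in⁴
  top flange (beyond web): d = 1.7 in → contributes +9.367 in⁴
  bottom flange (beyond web): d = -1.7 in → contributes +9.367 in⁴
Total I = 18.74 in⁴.

I_yy ≈ 19 in⁴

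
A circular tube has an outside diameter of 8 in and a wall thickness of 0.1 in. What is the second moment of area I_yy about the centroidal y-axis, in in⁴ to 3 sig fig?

Decompose the section into non-overlapping parts with the origin at the bottom-left of its bounding rectangle.
Outer circle: ⌀8, A = 50.265 in², x = 4 in, Ī = 201.06 in⁴.
Bore (subtracted): ⌀7.8, A = 47.784 in², x = 4 in, Ī = 181.7 in⁴.
By symmetry the centroid is at mid-width, x̄ = 4 in.
All pieces are centred on the centroidal y-axis, so I = ΣĪ (holes subtracted) = 19.365 in⁴.

I_yy ≈ 19.4 in⁴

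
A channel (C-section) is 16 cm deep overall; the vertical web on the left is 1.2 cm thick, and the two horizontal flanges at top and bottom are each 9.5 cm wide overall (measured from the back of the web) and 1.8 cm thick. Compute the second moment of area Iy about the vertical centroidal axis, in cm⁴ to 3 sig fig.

Break the section into simple shapes (no overlaps), measuring from the bottom-left corner of the bounding box.
Web: 1.2 × 16, A = 19.2 cm², x = 0.6 cm, Ī = 2.304 cm⁴.
Top flange (beyond web): 8.3 × 1.8, A = 14.94 cm², x = 5.35 cm, Ī = 85.768 cm⁴.
Bottom flange (beyond web): 8.3 × 1.8, A = 14.94 cm², x = 5.35 cm, Ī = 85.768 cm⁴.
Centroid: x̄ = ΣA·x / ΣA = 3.4918 cm.
Transfer each piece to the vertical centroidal axis using Ī + A·d² with d = x − 3.4918:
  web: d = -2.8918 cm → contributes +162.87 cm⁴
  top flange (beyond web): d = 1.8582 cm → contributes +137.35 cm⁴
  bottom flange (beyond web): d = 1.8582 cm → contributes +137.35 cm⁴
Total I = 437.57 cm⁴.

Iy ≈ 438 cm⁴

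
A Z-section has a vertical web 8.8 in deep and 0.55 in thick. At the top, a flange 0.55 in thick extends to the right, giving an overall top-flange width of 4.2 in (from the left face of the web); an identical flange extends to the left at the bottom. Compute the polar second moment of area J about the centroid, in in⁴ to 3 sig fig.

Break the section into simple shapes (no overlaps), measuring from the bottom-left corner of the bounding box.
Web: 0.55 × 8.8, A = 4.84 in², y = 4.4 in, Ī = 31.234 in⁴.
Top flange (beyond web): 3.65 × 0.55, A = 2.0075 in², y = 8.525 in, Ī = 0.050606 in⁴.
Bottom flange (beyond web): 3.65 × 0.55, A = 2.0075 in², y = 0.275 in, Ī = 0.050606 in⁴.
Centroid: ȳ = ΣA·y / ΣA = 4.4 in.
Transfer each piece to the centroidal x-axis using Ī + A·d² with d = y − 4.4:
  web: d = 0 in → contributes +31.234 in⁴
  top flange (beyond web): d = 4.125 in → contributes +34.209 in⁴
  bottom flange (beyond web): d = -4.125 in → contributes +34.209 in⁴
Total I = 99.653 in⁴.
For the y-axis: x̄ = 3.925 in.
Repeating about the centroidal y-axis gives I_y = 22.286 in⁴.
Polar second moment: J = I_x + I_y = 121.94 in⁴.

J ≈ 122 in⁴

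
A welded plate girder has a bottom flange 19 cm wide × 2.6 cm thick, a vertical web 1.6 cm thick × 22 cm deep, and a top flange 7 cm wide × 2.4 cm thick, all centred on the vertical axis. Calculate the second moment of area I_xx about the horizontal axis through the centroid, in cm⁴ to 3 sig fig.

I_xx ≈ 9830 cm⁴

Treat the section as a set of non-overlapping primitives; coordinates are from the bounding-box lower-left.
Bottom plate: 19 × 2.6, A = 49.4 cm², y = 1.3 cm, Ī = 27.829 cm⁴.
Web plate: 1.6 × 22, A = 35.2 cm², y = 13.6 cm, Ī = 1419.7 cm⁴.
Top plate: 7 × 2.4, A = 16.8 cm², y = 25.8 cm, Ī = 8.064 cm⁴.
Centroid: ȳ = ΣA·y / ΣA = 9.629 cm.
Transfer each piece to the horizontal axis through the centroid using Ī + A·d² with d = y − 9.629:
  bottom plate: d = -8.329 cm → contributes +3454.8 cm⁴
  web plate: d = 3.971 cm → contributes +1974.8 cm⁴
  top plate: d = 16.171 cm → contributes +4401.3 cm⁴
Total I = 9830.9 cm⁴.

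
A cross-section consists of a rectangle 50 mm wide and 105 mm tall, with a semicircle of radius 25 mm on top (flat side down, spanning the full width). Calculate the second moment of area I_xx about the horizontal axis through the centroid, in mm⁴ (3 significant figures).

Break the section into simple shapes (no overlaps), measuring from the bottom-left corner of the bounding box.
Rectangular body: 50 × 105, A = 5 250 mm², y = 52.5 mm, Ī = 4 823 438 mm⁴.
Semicircular cap: semicircle r = 25, A = 981.75 mm², y = 115.61 mm, Ī = 42 874 mm⁴.
Centroid: ȳ = ΣA·y / ΣA = 62.442 mm.
Transfer each piece to the horizontal axis through the centroid using Ī + A·d² with d = y − 62.442:
  rectangular body: d = -9.9424 mm → contributes +5 342 405 mm⁴
  semicircular cap: d = 53.168 mm → contributes +2 818 108 mm⁴
Total I = 8 160 513 mm⁴.

I_xx ≈ 8.16 × 10⁶ mm⁴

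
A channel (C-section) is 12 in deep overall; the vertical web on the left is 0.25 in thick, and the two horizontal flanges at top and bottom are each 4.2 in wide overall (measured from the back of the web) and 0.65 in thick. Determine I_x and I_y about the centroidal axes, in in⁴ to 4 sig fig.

I_x ≈ 201.6 in⁴, I_y ≈ 15.04 in⁴

Break the section into simple shapes (no overlaps), measuring from the bottom-left corner of the bounding box.
Web: 0.25 × 12, A = 3 in², y = 6 in, Ī = 36 in⁴.
Top flange (beyond web): 3.95 × 0.65, A = 2.5675 in², y = 11.675 in, Ī = 0.0903974 in⁴.
Bottom flange (beyond web): 3.95 × 0.65, A = 2.5675 in², y = 0.325 in, Ī = 0.0903974 in⁴.
By symmetry the centroid is at mid-height, ȳ = 6 in.
Transfer each piece to the centroidal x-axis using Ī + A·d² with d = y − 6:
  web: d = 0 in → contributes +36 in⁴
  top flange (beyond web): d = 5.675 in → contributes +82.7783 in⁴
  bottom flange (beyond web): d = -5.675 in → contributes +82.7783 in⁴
Total I = 201.557 in⁴.
For the y-axis: x̄ = 1.45057 in.
Repeating about the centroidal y-axis gives I_y = 15.0433 in⁴.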